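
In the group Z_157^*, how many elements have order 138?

φ(157) = 157 − 1 = 156 = 2^2 · 3 · 13.
In a cyclic group of order 156, there are φ(d) elements of order d for each divisor d of 156, and zero for non-divisors.
Here 156 is not a multiple of 138, so there are no elements of order 138.

0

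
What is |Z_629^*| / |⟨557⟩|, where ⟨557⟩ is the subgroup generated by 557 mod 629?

The order of 557 must divide φ(629) = φ(17·37) = (17−1)·(37−1) = 16·36 = 576 = 2^6 · 3^2.
Divisors of 576: 1, 2, 3, 4, 6, 8, 9, 12, 16, 18, 24, 32, 36, 48, 64, 72, 96, 144, 192, 288, 576.
Evaluate successive powers at the divisors of 576:
557^1 ≡ 557 (mod 629)
557^2 ≡ 152 (mod 629)
557^3 ≡ 378 (mod 629)
557^4 ≡ 460 (mod 629)
557^6 ≡ 101 (mod 629)
557^8 ≡ 256 (mod 629)
557^9 ≡ 438 (mod 629)
557^12 ≡ 137 (mod 629)
557^16 ≡ 120 (mod 629)
557^18 ≡ 628 (mod 629)
557^24 ≡ 528 (mod 629)
557^32 ≡ 562 (mod 629)
557^36 ≡ 1 (mod 629) ✓
The order of 557 is 36, so the subgroup it generates has 36 elements.
[(Z/629Z)^× : ⟨557⟩] = 576/36 = 16.

16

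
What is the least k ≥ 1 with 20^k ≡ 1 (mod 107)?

106

By Lagrange's theorem, ord_107(20) divides φ(107) = 107 − 1 = 106 = 2 · 53.
Divisors of 106: 1, 2, 53, 106.
Evaluate successive powers at the divisors of 106:
20^1 ≡ 20 (mod 107)
20^2 ≡ 79 (mod 107)
20^53 ≡ 106 (mod 107)
20^106 ≡ 1 (mod 107) ✓
Hence ord(20) = 106.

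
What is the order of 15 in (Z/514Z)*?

32

Since 15 ∈ (Z/514Z)^×, its order divides φ(514) = φ(2)·φ(257) = 1·256 = 256 = 2^8.
Divisors of 256: 1, 2, 4, 8, 16, 32, 64, 128, 256.
Test each divisor d:
15^1 ≡ 15 (mod 514)
15^2 ≡ 225 (mod 514)
15^4 ≡ 253 (mod 514)
15^8 ≡ 273 (mod 514)
15^16 ≡ 513 (mod 514)
15^32 ≡ 1 (mod 514) ✓
Hence ord(15) = 32.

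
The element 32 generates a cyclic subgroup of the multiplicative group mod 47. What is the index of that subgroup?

By Lagrange's theorem, ord_47(32) divides φ(47) = 47 − 1 = 46 = 2 · 23.
Divisors of 46: 1, 2, 23, 46.
Evaluate successive powers at the divisors of 46:
32^1 ≡ 32
32^2 ≡ 37
32^23 ≡ 1
Thus |⟨32⟩| = ord(32) = 23.
Index = |(Z/47Z)^×| / |⟨32⟩| = 46 / 23 = 2.

2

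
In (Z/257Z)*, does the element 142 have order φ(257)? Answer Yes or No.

Yes

φ(257) = 257 − 1 = 256 = 2^8.
It suffices to check that the order of 142 is not a proper divisor of 256: compute 142^(256/q) for q ∈ {2}.
142^128 ≡ 256 (mod 257)  [q = 2: ≢ 1 ✓]
Every test exponent gives a nontrivial residue, hence 142 generates the full group.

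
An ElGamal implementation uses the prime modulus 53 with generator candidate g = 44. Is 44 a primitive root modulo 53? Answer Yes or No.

No

φ(53) = 53 − 1 = 52 = 2^2 · 13.
It suffices to check that the order of 44 is not a proper divisor of 52: compute 44^(52/q) for q ∈ {2, 13}.
44^26 ≡ 1 (mod 53)  [q = 2: ≡ 1 ✗]
44^4 ≡ 42 (mod 53)  [q = 13: ≢ 1 ✓]
44^26 ≡ 1 shows ord(44) | 26, strictly less than φ(53); not a primitive root.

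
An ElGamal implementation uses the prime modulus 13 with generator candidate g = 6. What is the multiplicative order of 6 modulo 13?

12

The order of 6 must divide φ(13) = 13 − 1 = 12 = 2^2 · 3.
Divisors of 12: 1, 2, 3, 4, 6, 12.
Evaluate successive powers at the divisors of 12:
6^1 ≡ 6 (mod 13)
6^2 ≡ 10 (mod 13)
6^3 ≡ 8 (mod 13)
6^4 ≡ 9 (mod 13)
6^6 ≡ 12 (mod 13)
6^12 ≡ 1 (mod 13) ✓
The smallest such exponent is 12, so the order of 6 is 12.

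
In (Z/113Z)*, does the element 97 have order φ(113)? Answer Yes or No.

φ(113) = 113 − 1 = 112 = 2^4 · 7.
It suffices to check that the order of 97 is not a proper divisor of 112: compute 97^(112/q) for q ∈ {2, 7}.
97^56 ≡ 1 (mod 113)  [q = 2: ≡ 1 ✗]
97^16 ≡ 30 (mod 113)  [q = 7: ≢ 1 ✓]
Since 97^56 ≡ 1, the order of 97 divides 56 < 112, so 97 is not a primitive root.

No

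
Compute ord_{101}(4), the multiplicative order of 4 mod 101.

50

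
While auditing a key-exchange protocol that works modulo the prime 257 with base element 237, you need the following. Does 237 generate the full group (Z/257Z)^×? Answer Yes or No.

Yes

φ(257) = 257 − 1 = 256 = 2^8.
It suffices to check that the order of 237 is not a proper divisor of 256: compute 237^(256/q) for q ∈ {2}.
237^128 ≡ 256 (mod 257)  [q = 2: ≢ 1 ✓]
Every test exponent gives a nontrivial residue, hence 237 generates the full group.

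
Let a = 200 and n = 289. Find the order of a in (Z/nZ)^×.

68

By Lagrange's theorem, ord_289(200) divides φ(289) = φ(17^2) = 17·(17−1) = 272 = 2^4 · 17.
Divisors of 272: 1, 2, 4, 8, 16, 17, 34, 68, 136, 272.
Check 200^d mod 289 for each divisor in increasing order:
200^1 ≡ 200 (mod 289)
200^2 ≡ 118 (mod 289)
200^4 ≡ 52 (mod 289)
200^8 ≡ 103 (mod 289)
200^16 ≡ 205 (mod 289)
200^17 ≡ 251 (mod 289)
200^34 ≡ 288 (mod 289)
200^68 ≡ 1 (mod 289) ✓
Therefore the multiplicative order of 200 modulo 289 is 68.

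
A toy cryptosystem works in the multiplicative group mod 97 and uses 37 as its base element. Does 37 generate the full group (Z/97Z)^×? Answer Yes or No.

Yes

φ(97) = 97 − 1 = 96 = 2^5 · 3.
37 is a primitive root mod 97 iff 37^(φ(97)/q) ≢ 1 for every prime q | φ(97), i.e. q ∈ {2, 3}.
37^48 ≡ 96 (mod 97)  [q = 2: ≢ 1 ✓]
37^32 ≡ 35 (mod 97)  [q = 3: ≢ 1 ✓]
Every test exponent gives a nontrivial residue, hence 37 generates the full group.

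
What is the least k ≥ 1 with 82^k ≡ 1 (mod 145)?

28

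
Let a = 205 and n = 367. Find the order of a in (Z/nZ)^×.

366

By Lagrange's theorem, ord_367(205) divides φ(367) = 367 − 1 = 366 = 2 · 3 · 61.
Divisors of 366: 1, 2, 3, 6, 61, 122, 183, 366.
Evaluate successive powers at the divisors of 366:
205^1 ≡ 205 (mod 367)
205^2 ≡ 187 (mod 367)
205^3 ≡ 167 (mod 367)
205^6 ≡ 364 (mod 367)
205^61 ≡ 284 (mod 367)
205^122 ≡ 283 (mod 367)
205^183 ≡ 366 (mod 367)
205^366 ≡ 1 (mod 367) ✓
Therefore the multiplicative order of 205 modulo 367 is 366.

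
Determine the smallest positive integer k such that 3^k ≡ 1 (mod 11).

Since 3 ∈ (Z/11Z)^×, its order divides φ(11) = 11 − 1 = 10 = 2 · 5.
Divisors of 10: 1, 2, 5, 10.
Test each divisor d:
3^1 ≡ 3
3^2 ≡ 9
3^5 ≡ 1
So ord_11(3) = 5.

5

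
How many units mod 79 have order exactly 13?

φ(79) = 79 − 1 = 78 = 2 · 3 · 13.
(Z/79Z)^× is cyclic (|G| = 78); a cyclic group of order m has exactly φ(d) elements of each order d | m, and none otherwise.
13 | 78, and φ(13) = 13 − 1 = 12.

12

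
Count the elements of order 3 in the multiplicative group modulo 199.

2

φ(199) = 199 − 1 = 198 = 2 · 3^2 · 11.
Since (Z/199Z)^× is cyclic of order 198, the number of elements of order d is φ(d) when d | 198 and 0 otherwise.
3 | 198, and φ(3) = 3 − 1 = 2.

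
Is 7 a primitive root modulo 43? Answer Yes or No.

φ(43) = 43 − 1 = 42 = 2 · 3 · 7.
It suffices to check that the order of 7 is not a proper divisor of 42: compute 7^(42/q) for q ∈ {2, 3, 7}.
7^21 ≡ 42 (mod 43)  [q = 2: ≢ 1 ✓]
7^14 ≡ 6 (mod 43)  [q = 3: ≢ 1 ✓]
7^6 ≡ 1 (mod 43)  [q = 7: ≡ 1 ✗]
Since 7^6 ≡ 1, the order of 7 divides 6 < 42, so 7 is not a primitive root.

No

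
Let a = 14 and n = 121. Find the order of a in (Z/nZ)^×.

55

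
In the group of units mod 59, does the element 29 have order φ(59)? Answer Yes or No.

φ(59) = 59 − 1 = 58 = 2 · 29.
29 is a primitive root mod 59 iff 29^(φ(59)/q) ≢ 1 for every prime q | φ(59), i.e. q ∈ {2, 29}.
29^29 ≡ 1 (mod 59)  [q = 2: ≡ 1 ✗]
29^2 ≡ 15 (mod 59)  [q = 29: ≢ 1 ✓]
The check at q = 2 fails, so 29 generates a proper subgroup.

No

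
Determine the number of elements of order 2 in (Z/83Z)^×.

1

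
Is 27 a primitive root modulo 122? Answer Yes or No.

φ(122) = φ(2)·φ(61) = 1·60 = 60 = 2^2 · 3 · 5.
27 is a primitive root mod 122 iff 27^(φ(122)/q) ≢ 1 for every prime q | φ(122), i.e. q ∈ {2, 3, 5}.
27^30 ≡ 1 (mod 122)  [q = 2: ≡ 1 ✗]
27^20 ≡ 1 (mod 122)  [q = 3: ≡ 1 ✗]
27^12 ≡ 119 (mod 122)  [q = 5: ≢ 1 ✓]
27^30 ≡ 1 shows ord(27) | 30, strictly less than φ(122); not a primitive root.

No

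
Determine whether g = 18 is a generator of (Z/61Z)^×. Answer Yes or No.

Yes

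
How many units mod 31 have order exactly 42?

0

φ(31) = 31 − 1 = 30 = 2 · 3 · 5.
(Z/31Z)^× is cyclic (|G| = 30); a cyclic group of order m has exactly φ(d) elements of each order d | m, and none otherwise.
Here 30 is not a multiple of 42, so there are no elements of order 42.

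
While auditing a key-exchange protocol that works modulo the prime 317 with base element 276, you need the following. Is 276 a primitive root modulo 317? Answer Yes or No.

φ(317) = 317 − 1 = 316 = 2^2 · 79.
Test 276^(316/q) mod 317 for each prime factor q of 316:
276^158 ≡ 316 (mod 317)  [q = 2: ≢ 1 ✓]
276^4 ≡ 23 (mod 317)  [q = 79: ≢ 1 ✓]
All checks pass, so 276 has order 316 and is a primitive root modulo 317.

Yes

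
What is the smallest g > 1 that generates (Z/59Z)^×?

φ(59) = 59 − 1 = 58 = 2 · 29.
g is a primitive root iff g^(58/q) ≢ 1 (mod 59) for each prime q ∈ {2, 29}.
g = 2: 2^29 ≡ 58; 2^2 ≡ 4 — none is 1, so 2 is a primitive root.
So 2 is the smallest generator of (Z/59Z)^×.

2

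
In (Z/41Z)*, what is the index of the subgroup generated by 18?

8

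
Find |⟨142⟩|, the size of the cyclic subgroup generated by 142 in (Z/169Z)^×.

By Lagrange's theorem, ord_169(142) divides φ(169) = φ(13^2) = 13·(13−1) = 156 = 2^2 · 3 · 13.
Divisors of 156: 1, 2, 3, 4, 6, 12, 13, 26, 39, 52, 78, 156.
Test each divisor d:
142^1 ≡ 142 (mod 169)
142^2 ≡ 53 (mod 169)
142^3 ≡ 90 (mod 169)
142^4 ≡ 105 (mod 169)
142^6 ≡ 157 (mod 169)
142^12 ≡ 144 (mod 169)
142^13 ≡ 168 (mod 169)
142^26 ≡ 1 (mod 169) ✓
Therefore the multiplicative order of 142 modulo 169 is 26.

26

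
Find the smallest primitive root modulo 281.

φ(281) = 281 − 1 = 280 = 2^3 · 5 · 7.
Test candidates g = 2, 3, … against the prime factors q ∈ {2, 5, 7} of φ(281): g is a generator iff g^(280/q) ≢ 1 for every such q.
g = 2: 2^140 ≡ 1 — hits 1, so not a primitive root.
g = 3: 3^140 ≡ 280; 3^56 ≡ 86; 3^40 ≡ 249 — none is 1, so 3 is a primitive root.
Hence the least primitive root of 281 is 3.

3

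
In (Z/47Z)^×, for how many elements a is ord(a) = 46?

φ(47) = 47 − 1 = 46 = 2 · 23.
In a cyclic group of order 46, there are φ(d) elements of order d for each divisor d of 46, and zero for non-divisors.
46 = 2 · 23 divides 46, and φ(46) = 22.

22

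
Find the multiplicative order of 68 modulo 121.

110

The order of 68 must divide φ(121) = φ(11^2) = 11·(11−1) = 110 = 2 · 5 · 11.
Divisors of 110: 1, 2, 5, 10, 11, 22, 55, 110.
Evaluate successive powers at the divisors of 110:
68^1 ≡ 68 (mod 121)
68^2 ≡ 26 (mod 121)
68^5 ≡ 109 (mod 121)
68^10 ≡ 23 (mod 121)
68^11 ≡ 112 (mod 121)
68^22 ≡ 81 (mod 121)
68^55 ≡ 120 (mod 121)
68^110 ≡ 1 (mod 121) ✓
Therefore the multiplicative order of 68 modulo 121 is 110.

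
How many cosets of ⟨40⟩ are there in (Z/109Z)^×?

The order of 40 must divide φ(109) = 109 − 1 = 108 = 2^2 · 3^3.
Divisors of 108: 1, 2, 3, 4, 6, 9, 12, 18, 27, 36, 54, 108.
Check 40^d mod 109 for each divisor in increasing order:
40^1 ≡ 40
40^2 ≡ 74
40^3 ≡ 17
40^4 ≡ 26
40^6 ≡ 71
40^9 ≡ 8
40^12 ≡ 27
40^18 ≡ 64
40^27 ≡ 76
40^36 ≡ 63
40^54 ≡ 108
40^108 ≡ 1
So ord_109(40) = 108, hence |⟨40⟩| = 108.
[(Z/109Z)^× : ⟨40⟩] = 108/108 = 1.

1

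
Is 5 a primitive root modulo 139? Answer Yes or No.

φ(139) = 139 − 1 = 138 = 2 · 3 · 23.
5 is a primitive root mod 139 iff 5^(φ(139)/q) ≢ 1 for every prime q | φ(139), i.e. q ∈ {2, 3, 23}.
5^69 ≡ 1 (mod 139)  [q = 2: ≡ 1 ✗]
5^46 ≡ 42 (mod 139)  [q = 3: ≢ 1 ✓]
5^6 ≡ 57 (mod 139)  [q = 23: ≢ 1 ✓]
The check at q = 2 fails, so 5 generates a proper subgroup.

No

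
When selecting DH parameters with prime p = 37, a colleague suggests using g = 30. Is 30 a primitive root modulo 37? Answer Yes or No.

φ(37) = 37 − 1 = 36 = 2^2 · 3^2.
Test 30^(36/q) mod 37 for each prime factor q of 36:
30^18 ≡ 1 (mod 37)  [q = 2: ≡ 1 ✗]
30^12 ≡ 10 (mod 37)  [q = 3: ≢ 1 ✓]
The check at q = 2 fails, so 30 generates a proper subgroup.

No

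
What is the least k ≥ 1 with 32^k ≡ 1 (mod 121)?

22

By Lagrange's theorem, ord_121(32) divides φ(121) = φ(11^2) = 11·(11−1) = 110 = 2 · 5 · 11.
Divisors of 110: 1, 2, 5, 10, 11, 22, 55, 110.
Compute 32^d (mod 121) for the divisors d until we hit 1:
32^1 ≡ 32
32^2 ≡ 56
32^5 ≡ 43
32^10 ≡ 34
32^11 ≡ 120
32^22 ≡ 1
The smallest such exponent is 22, so the order of 32 is 22.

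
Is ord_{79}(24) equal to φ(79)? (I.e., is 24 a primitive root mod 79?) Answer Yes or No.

φ(79) = 79 − 1 = 78 = 2 · 3 · 13.
It suffices to check that the order of 24 is not a proper divisor of 78: compute 24^(78/q) for q ∈ {2, 3, 13}.
24^39 ≡ 78 (mod 79)  [q = 2: ≢ 1 ✓]
24^26 ≡ 23 (mod 79)  [q = 3: ≢ 1 ✓]
24^6 ≡ 1 (mod 79)  [q = 13: ≡ 1 ✗]
Since 24^6 ≡ 1, the order of 24 divides 6 < 78, so 24 is not a primitive root.

No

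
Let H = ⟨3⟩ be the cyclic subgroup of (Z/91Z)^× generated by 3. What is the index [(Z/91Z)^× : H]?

12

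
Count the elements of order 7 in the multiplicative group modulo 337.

6

φ(337) = 337 − 1 = 336 = 2^4 · 3 · 7.
In a cyclic group of order 336, there are φ(d) elements of order d for each divisor d of 336, and zero for non-divisors.
7 | 336, and φ(7) = 7 − 1 = 6.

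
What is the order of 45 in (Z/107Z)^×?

The order of 45 must divide φ(107) = 107 − 1 = 106 = 2 · 53.
Divisors of 106: 1, 2, 53, 106.
Check 45^d mod 107 for each divisor in increasing order:
45^1 ≡ 45 (mod 107)
45^2 ≡ 99 (mod 107)
45^53 ≡ 106 (mod 107)
45^106 ≡ 1 (mod 107) ✓
So ord_107(45) = 106.

106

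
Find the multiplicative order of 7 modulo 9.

By Lagrange's theorem, ord_9(7) divides φ(9) = φ(3^2) = 3·(3−1) = 6 = 2 · 3.
Divisors of 6: 1, 2, 3, 6.
Test each divisor d:
7^1 ≡ 7 (mod 9)
7^2 ≡ 4 (mod 9)
7^3 ≡ 1 (mod 9) ✓
Hence ord(7) = 3.

3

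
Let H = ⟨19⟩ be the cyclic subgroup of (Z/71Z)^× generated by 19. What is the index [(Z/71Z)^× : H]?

2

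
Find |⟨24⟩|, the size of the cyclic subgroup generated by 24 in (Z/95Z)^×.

Since 24 ∈ (Z/95Z)^×, its order divides φ(95) = φ(5·19) = (5−1)·(19−1) = 4·18 = 72 = 2^3 · 3^2.
Divisors of 72: 1, 2, 3, 4, 6, 8, 9, 12, 18, 24, 36, 72.
Evaluate successive powers at the divisors of 72:
24^1 ≡ 24 (mod 95)
24^2 ≡ 6 (mod 95)
24^3 ≡ 49 (mod 95)
24^4 ≡ 36 (mod 95)
24^6 ≡ 26 (mod 95)
24^8 ≡ 61 (mod 95)
24^9 ≡ 39 (mod 95)
24^12 ≡ 11 (mod 95)
24^18 ≡ 1 (mod 95) ✓
So ord_95(24) = 18.

18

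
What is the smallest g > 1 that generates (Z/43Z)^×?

3

φ(43) = 43 − 1 = 42 = 2 · 3 · 7.
Test candidates g = 2, 3, … against the prime factors q ∈ {2, 3, 7} of φ(43): g is a generator iff g^(42/q) ≢ 1 for every such q.
g = 2: 2^21 ≡ 42; 2^14 ≡ 1 — hits 1, so not a primitive root.
g = 3: 3^21 ≡ 42; 3^14 ≡ 36; 3^6 ≡ 41 — none is 1, so 3 is a primitive root.
So 3 is the smallest generator of (Z/43Z)^×.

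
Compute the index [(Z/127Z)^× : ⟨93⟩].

By Lagrange's theorem, ord_127(93) divides φ(127) = 127 − 1 = 126 = 2 · 3^2 · 7.
Divisors of 126: 1, 2, 3, 6, 7, 9, 14, 18, 21, 42, 63, 126.
Check 93^d mod 127 for each divisor in increasing order:
93^1 ≡ 93
93^2 ≡ 13
93^3 ≡ 66
93^6 ≡ 38
93^7 ≡ 105
93^9 ≡ 95
93^14 ≡ 103
93^18 ≡ 8
93^21 ≡ 20
93^42 ≡ 19
93^63 ≡ 126
93^126 ≡ 1
The order of 93 is 126, so the subgroup it generates has 126 elements.
The index is φ(127) / ord(93) = 126 / 126 = 1.

1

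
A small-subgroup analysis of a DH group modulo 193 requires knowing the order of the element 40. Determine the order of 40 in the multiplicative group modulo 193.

192

By Lagrange's theorem, ord_193(40) divides φ(193) = 193 − 1 = 192 = 2^6 · 3.
Divisors of 192: 1, 2, 3, 4, 6, 8, 12, 16, 24, 32, 48, 64, 96, 192.
Evaluate successive powers at the divisors of 192:
40^1 ≡ 40 (mod 193)
40^2 ≡ 56 (mod 193)
40^3 ≡ 117 (mod 193)
40^4 ≡ 48 (mod 193)
40^6 ≡ 179 (mod 193)
40^8 ≡ 181 (mod 193)
40^12 ≡ 3 (mod 193)
40^16 ≡ 144 (mod 193)
40^24 ≡ 9 (mod 193)
40^32 ≡ 85 (mod 193)
40^48 ≡ 81 (mod 193)
40^64 ≡ 84 (mod 193)
40^96 ≡ 192 (mod 193)
40^192 ≡ 1 (mod 193) ✓
So ord_193(40) = 192.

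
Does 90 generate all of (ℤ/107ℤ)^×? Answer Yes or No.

φ(107) = 107 − 1 = 106 = 2 · 53.
Test 90^(106/q) mod 107 for each prime factor q of 106:
90^53 ≡ 1 (mod 107)  [q = 2: ≡ 1 ✗]
90^2 ≡ 75 (mod 107)  [q = 53: ≢ 1 ✓]
The check at q = 2 fails, so 90 generates a proper subgroup.

No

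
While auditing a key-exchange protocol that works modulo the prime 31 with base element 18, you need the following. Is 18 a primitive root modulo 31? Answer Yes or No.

No

φ(31) = 31 − 1 = 30 = 2 · 3 · 5.
It suffices to check that the order of 18 is not a proper divisor of 30: compute 18^(30/q) for q ∈ {2, 3, 5}.
18^15 ≡ 1 (mod 31)  [q = 2: ≡ 1 ✗]
18^10 ≡ 5 (mod 31)  [q = 3: ≢ 1 ✓]
18^6 ≡ 16 (mod 31)  [q = 5: ≢ 1 ✓]
18^15 ≡ 1 shows ord(18) | 15, strictly less than φ(31); not a primitive root.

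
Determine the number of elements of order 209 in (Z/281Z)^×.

0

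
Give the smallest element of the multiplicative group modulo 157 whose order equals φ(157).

5

φ(157) = 157 − 1 = 156 = 2^2 · 3 · 13.
Test candidates g = 2, 3, … against the prime factors q ∈ {2, 3, 13} of φ(157): g is a generator iff g^(156/q) ≢ 1 for every such q.
g = 2: 2^78 ≡ 156; 2^52 ≡ 1 — hits 1, so not a primitive root.
g = 3: 3^78 ≡ 1 — hits 1, so not a primitive root.
g = 4: 4^78 ≡ 1 — hits 1, so not a primitive root.
g = 5: 5^78 ≡ 156; 5^52 ≡ 12; 5^12 ≡ 130 — none is 1, so 5 is a primitive root.
The smallest primitive root modulo 157 is 5.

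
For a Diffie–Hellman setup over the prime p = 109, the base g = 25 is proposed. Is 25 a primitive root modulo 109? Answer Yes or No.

φ(109) = 109 − 1 = 108 = 2^2 · 3^3.
It suffices to check that the order of 25 is not a proper divisor of 108: compute 25^(108/q) for q ∈ {2, 3}.
25^54 ≡ 1 (mod 109)  [q = 2: ≡ 1 ✗]
25^36 ≡ 45 (mod 109)  [q = 3: ≢ 1 ✓]
25^54 ≡ 1 shows ord(25) | 54, strictly less than φ(109); not a primitive root.

No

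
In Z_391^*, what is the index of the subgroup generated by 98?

Since 98 ∈ (Z/391Z)^×, its order divides φ(391) = φ(17·23) = (17−1)·(23−1) = 16·22 = 352 = 2^5 · 11.
Divisors of 352: 1, 2, 4, 8, 11, 16, 22, 32, 44, 88, 176, 352.
Check 98^d mod 391 for each divisor in increasing order:
98^1 ≡ 98 (mod 391)
98^2 ≡ 220 (mod 391)
98^4 ≡ 307 (mod 391)
98^8 ≡ 18 (mod 391)
98^11 ≡ 208 (mod 391)
98^16 ≡ 324 (mod 391)
98^22 ≡ 254 (mod 391)
98^32 ≡ 188 (mod 391)
98^44 ≡ 1 (mod 391) ✓
So ord_391(98) = 44, hence |⟨98⟩| = 44.
[(Z/391Z)^× : ⟨98⟩] = 352/44 = 8.

8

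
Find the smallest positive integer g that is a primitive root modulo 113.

3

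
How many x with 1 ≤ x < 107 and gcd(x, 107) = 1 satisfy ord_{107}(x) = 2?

φ(107) = 107 − 1 = 106 = 2 · 53.
In a cyclic group of order 106, there are φ(d) elements of order d for each divisor d of 106, and zero for non-divisors.
2 | 106, and φ(2) = 2 − 1 = 1.

1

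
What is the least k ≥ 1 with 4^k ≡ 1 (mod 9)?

ord(4) | φ(9) = φ(3^2) = 3·(3−1) = 6 = 2 · 3.
Divisors of 6: 1, 2, 3, 6.
Check 4^d mod 9 for each divisor in increasing order:
4^1 ≡ 4 (mod 9)
4^2 ≡ 7 (mod 9)
4^3 ≡ 1 (mod 9) ✓
The smallest such exponent is 3, so the order of 4 is 3.

3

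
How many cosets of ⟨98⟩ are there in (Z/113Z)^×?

ord(98) | φ(113) = 113 − 1 = 112 = 2^4 · 7.
Divisors of 112: 1, 2, 4, 7, 8, 14, 16, 28, 56, 112.
Evaluate successive powers at the divisors of 112:
98^1 ≡ 98 (mod 113)
98^2 ≡ 112 (mod 113)
98^4 ≡ 1 (mod 113) ✓
The order of 98 is 4, so the subgroup it generates has 4 elements.
Index = |(Z/113Z)^×| / |⟨98⟩| = 112 / 4 = 28.

28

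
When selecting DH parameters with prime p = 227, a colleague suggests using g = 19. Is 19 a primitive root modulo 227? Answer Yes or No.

No

φ(227) = 227 − 1 = 226 = 2 · 113.
It suffices to check that the order of 19 is not a proper divisor of 226: compute 19^(226/q) for q ∈ {2, 113}.
19^113 ≡ 1 (mod 227)  [q = 2: ≡ 1 ✗]
19^2 ≡ 134 (mod 227)  [q = 113: ≢ 1 ✓]
19^113 ≡ 1 shows ord(19) | 113, strictly less than φ(227); not a primitive root.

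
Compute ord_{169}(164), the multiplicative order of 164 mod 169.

52

By Lagrange's theorem, ord_169(164) divides φ(169) = φ(13^2) = 13·(13−1) = 156 = 2^2 · 3 · 13.
Divisors of 156: 1, 2, 3, 4, 6, 12, 13, 26, 39, 52, 78, 156.
Evaluate successive powers at the divisors of 156:
164^1 ≡ 164 (mod 169)
164^2 ≡ 25 (mod 169)
164^3 ≡ 44 (mod 169)
164^4 ≡ 118 (mod 169)
164^6 ≡ 77 (mod 169)
164^12 ≡ 14 (mod 169)
164^13 ≡ 99 (mod 169)
164^26 ≡ 168 (mod 169)
164^39 ≡ 70 (mod 169)
164^52 ≡ 1 (mod 169) ✓
The smallest such exponent is 52, so the order of 164 is 52.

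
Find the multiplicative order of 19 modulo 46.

Since 19 ∈ (Z/46Z)^×, its order divides φ(46) = φ(2)·φ(23) = 1·22 = 22 = 2 · 11.
Divisors of 22: 1, 2, 11, 22.
Test each divisor d:
19^1 ≡ 19 (mod 46)
19^2 ≡ 39 (mod 46)
19^11 ≡ 45 (mod 46)
19^22 ≡ 1 (mod 46) ✓
Therefore the multiplicative order of 19 modulo 46 is 22.

22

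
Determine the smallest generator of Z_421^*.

φ(421) = 421 − 1 = 420 = 2^2 · 3 · 5 · 7.
g is a primitive root iff g^(420/q) ≢ 1 (mod 421) for each prime q ∈ {2, 3, 5, 7}.
g = 2: 2^210 ≡ 420; 2^140 ≡ 400; 2^84 ≡ 279; 2^60 ≡ 370 — none is 1, so 2 is a primitive root.
Hence the least primitive root of 421 is 2.

2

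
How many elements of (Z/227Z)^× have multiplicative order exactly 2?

1

φ(227) = 227 − 1 = 226 = 2 · 113.
(Z/227Z)^× is cyclic (|G| = 226); a cyclic group of order m has exactly φ(d) elements of each order d | m, and none otherwise.
2 | 226, and φ(2) = 2 − 1 = 1.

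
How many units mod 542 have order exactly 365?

0

φ(542) = φ(2)·φ(271) = 1·270 = 270 = 2 · 3^3 · 5.
In a cyclic group of order 270, there are φ(d) elements of order d for each divisor d of 270, and zero for non-divisors.
Since 365 ∤ 270, the count is 0.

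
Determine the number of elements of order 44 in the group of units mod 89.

φ(89) = 89 − 1 = 88 = 2^3 · 11.
In a cyclic group of order 88, there are φ(d) elements of order d for each divisor d of 88, and zero for non-divisors.
44 = 2^2 · 11 divides 88, and φ(44) = 20.

20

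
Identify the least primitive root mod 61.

2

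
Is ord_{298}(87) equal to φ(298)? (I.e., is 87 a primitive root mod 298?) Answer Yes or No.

Yes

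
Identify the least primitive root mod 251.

6

φ(251) = 251 − 1 = 250 = 2 · 5^3.
g is a primitive root iff g^(250/q) ≢ 1 (mod 251) for each prime q ∈ {2, 5}.
g = 2: 2^125 ≡ 250; 2^50 ≡ 1 — hits 1, so not a primitive root.
g = 3: 3^125 ≡ 1 — hits 1, so not a primitive root.
g = 4: 4^125 ≡ 1 — hits 1, so not a primitive root.
g = 5: 5^125 ≡ 1 — hits 1, so not a primitive root.
g = 6: 6^125 ≡ 250; 6^50 ≡ 219 — none is 1, so 6 is a primitive root.
Hence the least primitive root of 251 is 6.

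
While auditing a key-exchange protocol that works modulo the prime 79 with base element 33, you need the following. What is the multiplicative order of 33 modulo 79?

26

The order of 33 must divide φ(79) = 79 − 1 = 78 = 2 · 3 · 13.
Divisors of 78: 1, 2, 3, 6, 13, 26, 39, 78.
Check 33^d mod 79 for each divisor in increasing order:
33^1 ≡ 33
33^2 ≡ 62
33^3 ≡ 71
33^6 ≡ 64
33^13 ≡ 78
33^26 ≡ 1
So ord_79(33) = 26.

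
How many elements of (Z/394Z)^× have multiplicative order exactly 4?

φ(394) = φ(2)·φ(197) = 1·196 = 196 = 2^2 · 7^2.
In a cyclic group of order 196, there are φ(d) elements of order d for each divisor d of 196, and zero for non-divisors.
4 = 2^2 divides 196, and φ(4) = 2.

2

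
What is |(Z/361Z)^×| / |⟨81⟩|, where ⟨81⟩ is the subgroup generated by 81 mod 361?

The order of 81 must divide φ(361) = φ(19^2) = 19·(19−1) = 342 = 2 · 3^2 · 19.
Divisors of 342: 1, 2, 3, 6, 9, 18, 19, 38, 57, 114, 171, 342.
Check 81^d mod 361 for each divisor in increasing order:
81^1 ≡ 81 (mod 361)
81^2 ≡ 63 (mod 361)
81^3 ≡ 49 (mod 361)
81^6 ≡ 235 (mod 361)
81^9 ≡ 324 (mod 361)
81^18 ≡ 286 (mod 361)
81^19 ≡ 62 (mod 361)
81^38 ≡ 234 (mod 361)
81^57 ≡ 68 (mod 361)
81^114 ≡ 292 (mod 361)
81^171 ≡ 1 (mod 361) ✓
Thus |⟨81⟩| = ord(81) = 171.
The index is φ(361) / ord(81) = 342 / 171 = 2.

2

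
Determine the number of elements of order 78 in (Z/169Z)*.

φ(169) = φ(13^2) = 13·(13−1) = 156 = 2^2 · 3 · 13.
(Z/169Z)^× is cyclic (|G| = 156); a cyclic group of order m has exactly φ(d) elements of each order d | m, and none otherwise.
78 = 2 · 3 · 13 divides 156, and φ(78) = 24.

24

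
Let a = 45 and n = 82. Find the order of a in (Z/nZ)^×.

10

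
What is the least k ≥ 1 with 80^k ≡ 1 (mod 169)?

By Lagrange's theorem, ord_169(80) divides φ(169) = φ(13^2) = 13·(13−1) = 156 = 2^2 · 3 · 13.
Divisors of 156: 1, 2, 3, 4, 6, 12, 13, 26, 39, 52, 78, 156.
Check 80^d mod 169 for each divisor in increasing order:
80^1 ≡ 80
80^2 ≡ 147
80^3 ≡ 99
80^4 ≡ 146
80^6 ≡ 168
80^12 ≡ 1
So ord_169(80) = 12.

12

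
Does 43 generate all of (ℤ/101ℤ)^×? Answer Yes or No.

φ(101) = 101 − 1 = 100 = 2^2 · 5^2.
Test 43^(100/q) mod 101 for each prime factor q of 100:
43^50 ≡ 1 (mod 101)  [q = 2: ≡ 1 ✗]
43^20 ≡ 36 (mod 101)  [q = 5: ≢ 1 ✓]
Since 43^50 ≡ 1, the order of 43 divides 50 < 100, so 43 is not a primitive root.

No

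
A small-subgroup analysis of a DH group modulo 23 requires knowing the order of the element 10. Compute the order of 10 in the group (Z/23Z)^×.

22

By Lagrange's theorem, ord_23(10) divides φ(23) = 23 − 1 = 22 = 2 · 11.
Divisors of 22: 1, 2, 11, 22.
Test each divisor d:
10^1 ≡ 10 (mod 23)
10^2 ≡ 8 (mod 23)
10^11 ≡ 22 (mod 23)
10^22 ≡ 1 (mod 23) ✓
So ord_23(10) = 22.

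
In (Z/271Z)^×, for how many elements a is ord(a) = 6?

φ(271) = 271 − 1 = 270 = 2 · 3^3 · 5.
(Z/271Z)^× is cyclic (|G| = 270); a cyclic group of order m has exactly φ(d) elements of each order d | m, and none otherwise.
6 = 2 · 3 divides 270, and φ(6) = 2.

2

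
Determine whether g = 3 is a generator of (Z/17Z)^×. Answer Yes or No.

Yes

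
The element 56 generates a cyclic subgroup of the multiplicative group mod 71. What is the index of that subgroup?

By Lagrange's theorem, ord_71(56) divides φ(71) = 71 − 1 = 70 = 2 · 5 · 7.
Divisors of 70: 1, 2, 5, 7, 10, 14, 35, 70.
Check 56^d mod 71 for each divisor in increasing order:
56^1 ≡ 56
56^2 ≡ 12
56^5 ≡ 41
56^7 ≡ 66
56^10 ≡ 48
56^14 ≡ 25
56^35 ≡ 70
56^70 ≡ 1
So ord_71(56) = 70, hence |⟨56⟩| = 70.
Index = |(Z/71Z)^×| / |⟨56⟩| = 70 / 70 = 1.

1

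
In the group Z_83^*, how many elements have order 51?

φ(83) = 83 − 1 = 82 = 2 · 41.
Since (Z/83Z)^× is cyclic of order 82, the number of elements of order d is φ(d) when d | 82 and 0 otherwise.
Here 82 is not a multiple of 51, so there are no elements of order 51.

0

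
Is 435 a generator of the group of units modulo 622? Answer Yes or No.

φ(622) = φ(2)·φ(311) = 1·310 = 310 = 2 · 5 · 31.
Test 435^(310/q) mod 622 for each prime factor q of 310:
435^155 ≡ 621 (mod 622)  [q = 2: ≢ 1 ✓]
435^62 ≡ 347 (mod 622)  [q = 5: ≢ 1 ✓]
435^10 ≡ 545 (mod 622)  [q = 31: ≢ 1 ✓]
None equal 1, so ord_622(435) = 310: 435 is a primitive root.

Yes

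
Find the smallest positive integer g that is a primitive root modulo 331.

3

φ(331) = 331 − 1 = 330 = 2 · 3 · 5 · 11.
Test candidates g = 2, 3, … against the prime factors q ∈ {2, 3, 5, 11} of φ(331): g is a generator iff g^(330/q) ≢ 1 for every such q.
g = 2: 2^165 ≡ 330; 2^110 ≡ 299; 2^66 ≡ 64; 2^30 ≡ 1 — hits 1, so not a primitive root.
g = 3: 3^165 ≡ 330; 3^110 ≡ 299; 3^66 ≡ 64; 3^30 ≡ 270 — none is 1, so 3 is a primitive root.
So 3 is the smallest generator of (Z/331Z)^×.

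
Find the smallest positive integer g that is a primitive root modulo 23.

φ(23) = 23 − 1 = 22 = 2 · 11.
Test candidates g = 2, 3, … against the prime factors q ∈ {2, 11} of φ(23): g is a generator iff g^(22/q) ≢ 1 for every such q.
g = 2: 2^11 ≡ 1 — hits 1, so not a primitive root.
g = 3: 3^11 ≡ 1 — hits 1, so not a primitive root.
g = 4: 4^11 ≡ 1 — hits 1, so not a primitive root.
g = 5: 5^11 ≡ 22; 5^2 ≡ 2 — none is 1, so 5 is a primitive root.
Hence the least primitive root of 23 is 5.

5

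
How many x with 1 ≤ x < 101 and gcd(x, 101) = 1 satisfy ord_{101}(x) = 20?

8

φ(101) = 101 − 1 = 100 = 2^2 · 5^2.
Since (Z/101Z)^× is cyclic of order 100, the number of elements of order d is φ(d) when d | 100 and 0 otherwise.
20 = 2^2 · 5 divides 100, and φ(20) = 8.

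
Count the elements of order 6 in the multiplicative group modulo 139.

φ(139) = 139 − 1 = 138 = 2 · 3 · 23.
(Z/139Z)^× is cyclic (|G| = 138); a cyclic group of order m has exactly φ(d) elements of each order d | m, and none otherwise.
6 = 2 · 3 divides 138, and φ(6) = 2.

2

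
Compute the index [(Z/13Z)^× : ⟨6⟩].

1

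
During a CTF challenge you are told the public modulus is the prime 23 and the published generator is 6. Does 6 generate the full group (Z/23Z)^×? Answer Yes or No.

φ(23) = 23 − 1 = 22 = 2 · 11.
Test 6^(22/q) mod 23 for each prime factor q of 22:
6^11 ≡ 1 (mod 23)  [q = 2: ≡ 1 ✗]
6^2 ≡ 13 (mod 23)  [q = 11: ≢ 1 ✓]
6^11 ≡ 1 shows ord(6) | 11, strictly less than φ(23); not a primitive root.

No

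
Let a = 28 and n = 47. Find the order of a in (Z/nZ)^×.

23

Since 28 ∈ (Z/47Z)^×, its order divides φ(47) = 47 − 1 = 46 = 2 · 23.
Divisors of 46: 1, 2, 23, 46.
Test each divisor d:
28^1 ≡ 28 (mod 47)
28^2 ≡ 32 (mod 47)
28^23 ≡ 1 (mod 47) ✓
The smallest such exponent is 23, so the order of 28 is 23.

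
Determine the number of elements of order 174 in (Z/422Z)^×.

φ(422) = φ(2)·φ(211) = 1·210 = 210 = 2 · 3 · 5 · 7.
(Z/422Z)^× is cyclic (|G| = 210); a cyclic group of order m has exactly φ(d) elements of each order d | m, and none otherwise.
174 does not divide 210, so no element of (Z/422Z)^× has order 174.

0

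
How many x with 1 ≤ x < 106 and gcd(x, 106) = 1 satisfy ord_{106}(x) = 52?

24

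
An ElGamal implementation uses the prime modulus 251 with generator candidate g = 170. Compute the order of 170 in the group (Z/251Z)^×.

250

By Lagrange's theorem, ord_251(170) divides φ(251) = 251 − 1 = 250 = 2 · 5^3.
Divisors of 250: 1, 2, 5, 10, 25, 50, 125, 250.
Compute 170^d (mod 251) for the divisors d until we hit 1:
170^1 ≡ 170 (mod 251)
170^2 ≡ 35 (mod 251)
170^5 ≡ 171 (mod 251)
170^10 ≡ 125 (mod 251)
170^25 ≡ 231 (mod 251)
170^50 ≡ 149 (mod 251)
170^125 ≡ 250 (mod 251)
170^250 ≡ 1 (mod 251) ✓
Hence ord(170) = 250.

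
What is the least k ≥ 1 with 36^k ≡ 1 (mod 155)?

3

ord(36) | φ(155) = φ(5·31) = (5−1)·(31−1) = 4·30 = 120 = 2^3 · 3 · 5.
Divisors of 120: 1, 2, 3, 4, 5, 6, 8, 10, 12, 15, 20, 24, 30, 40, 60, 120.
Test each divisor d:
36^1 ≡ 36
36^2 ≡ 56
36^3 ≡ 1
The smallest such exponent is 3, so the order of 36 is 3.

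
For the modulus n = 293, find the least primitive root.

2

φ(293) = 293 − 1 = 292 = 2^2 · 73.
Test candidates g = 2, 3, … against the prime factors q ∈ {2, 73} of φ(293): g is a generator iff g^(292/q) ≢ 1 for every such q.
g = 2: 2^146 ≡ 292; 2^4 ≡ 16 — none is 1, so 2 is a primitive root.
Hence the least primitive root of 293 is 2.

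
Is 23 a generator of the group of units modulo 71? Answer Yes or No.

φ(71) = 71 − 1 = 70 = 2 · 5 · 7.
An element g generates (Z/71Z)^× iff g^(70/q) ≢ 1 (mod 71) for each prime q ∈ {2, 5, 7}.
23^35 ≡ 70 (mod 71)  [q = 2: ≢ 1 ✓]
23^14 ≡ 1 (mod 71)  [q = 5: ≡ 1 ✗]
23^10 ≡ 45 (mod 71)  [q = 7: ≢ 1 ✓]
The check at q = 5 fails, so 23 generates a proper subgroup.

No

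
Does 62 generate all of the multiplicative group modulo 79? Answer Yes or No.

φ(79) = 79 − 1 = 78 = 2 · 3 · 13.
62 is a primitive root mod 79 iff 62^(φ(79)/q) ≢ 1 for every prime q | φ(79), i.e. q ∈ {2, 3, 13}.
62^39 ≡ 1 (mod 79)  [q = 2: ≡ 1 ✗]
62^26 ≡ 1 (mod 79)  [q = 3: ≡ 1 ✗]
62^6 ≡ 67 (mod 79)  [q = 13: ≢ 1 ✓]
The check at q = 2 fails, so 62 generates a proper subgroup.

No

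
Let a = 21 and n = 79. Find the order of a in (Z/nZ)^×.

13

By Lagrange's theorem, ord_79(21) divides φ(79) = 79 − 1 = 78 = 2 · 3 · 13.
Divisors of 78: 1, 2, 3, 6, 13, 26, 39, 78.
Test each divisor d:
21^1 ≡ 21 (mod 79)
21^2 ≡ 46 (mod 79)
21^3 ≡ 18 (mod 79)
21^6 ≡ 8 (mod 79)
21^13 ≡ 1 (mod 79) ✓
Hence ord(21) = 13.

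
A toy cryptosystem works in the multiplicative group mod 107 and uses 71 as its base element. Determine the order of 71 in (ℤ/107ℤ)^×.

106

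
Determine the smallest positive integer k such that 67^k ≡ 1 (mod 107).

106

The order of 67 must divide φ(107) = 107 − 1 = 106 = 2 · 53.
Divisors of 106: 1, 2, 53, 106.
Test each divisor d:
67^1 ≡ 67 (mod 107)
67^2 ≡ 102 (mod 107)
67^53 ≡ 106 (mod 107)
67^106 ≡ 1 (mod 107) ✓
The smallest such exponent is 106, so the order of 67 is 106.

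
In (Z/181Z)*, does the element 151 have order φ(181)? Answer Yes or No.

No

φ(181) = 181 − 1 = 180 = 2^2 · 3^2 · 5.
Test 151^(180/q) mod 181 for each prime factor q of 180:
151^90 ≡ 180 (mod 181)  [q = 2: ≢ 1 ✓]
151^60 ≡ 1 (mod 181)  [q = 3: ≡ 1 ✗]
151^36 ≡ 125 (mod 181)  [q = 5: ≢ 1 ✓]
The check at q = 3 fails, so 151 generates a proper subgroup.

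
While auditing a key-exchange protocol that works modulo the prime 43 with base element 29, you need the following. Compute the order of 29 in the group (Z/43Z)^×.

The order of 29 must divide φ(43) = 43 − 1 = 42 = 2 · 3 · 7.
Divisors of 42: 1, 2, 3, 6, 7, 14, 21, 42.
Compute 29^d (mod 43) for the divisors d until we hit 1:
29^1 ≡ 29 (mod 43)
29^2 ≡ 24 (mod 43)
29^3 ≡ 8 (mod 43)
29^6 ≡ 21 (mod 43)
29^7 ≡ 7 (mod 43)
29^14 ≡ 6 (mod 43)
29^21 ≡ 42 (mod 43)
29^42 ≡ 1 (mod 43) ✓
Therefore the multiplicative order of 29 modulo 43 is 42.

42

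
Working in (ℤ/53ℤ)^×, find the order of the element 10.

13

The order of 10 must divide φ(53) = 53 − 1 = 52 = 2^2 · 13.
Divisors of 52: 1, 2, 4, 13, 26, 52.
Test each divisor d:
10^1 ≡ 10 (mod 53)
10^2 ≡ 47 (mod 53)
10^4 ≡ 36 (mod 53)
10^13 ≡ 1 (mod 53) ✓
Hence ord(10) = 13.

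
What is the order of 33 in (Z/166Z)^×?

ord(33) | φ(166) = φ(2)·φ(83) = 1·82 = 82 = 2 · 41.
Divisors of 82: 1, 2, 41, 82.
Evaluate successive powers at the divisors of 82:
33^1 ≡ 33 (mod 166)
33^2 ≡ 93 (mod 166)
33^41 ≡ 1 (mod 166) ✓
Therefore the multiplicative order of 33 modulo 166 is 41.

41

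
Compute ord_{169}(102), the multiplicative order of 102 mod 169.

156

The order of 102 must divide φ(169) = φ(13^2) = 13·(13−1) = 156 = 2^2 · 3 · 13.
Divisors of 156: 1, 2, 3, 4, 6, 12, 13, 26, 39, 52, 78, 156.
Compute 102^d (mod 169) for the divisors d until we hit 1:
102^1 ≡ 102 (mod 169)
102^2 ≡ 95 (mod 169)
102^3 ≡ 57 (mod 169)
102^4 ≡ 68 (mod 169)
102^6 ≡ 38 (mod 169)
102^12 ≡ 92 (mod 169)
102^13 ≡ 89 (mod 169)
102^26 ≡ 147 (mod 169)
102^39 ≡ 70 (mod 169)
102^52 ≡ 146 (mod 169)
102^78 ≡ 168 (mod 169)
102^156 ≡ 1 (mod 169) ✓
Therefore the multiplicative order of 102 modulo 169 is 156.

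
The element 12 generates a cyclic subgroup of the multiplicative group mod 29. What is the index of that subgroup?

By Lagrange's theorem, ord_29(12) divides φ(29) = 29 − 1 = 28 = 2^2 · 7.
Divisors of 28: 1, 2, 4, 7, 14, 28.
Test each divisor d:
12^1 ≡ 12
12^2 ≡ 28
12^4 ≡ 1
The order of 12 is 4, so the subgroup it generates has 4 elements.
[(Z/29Z)^× : ⟨12⟩] = 28/4 = 7.

7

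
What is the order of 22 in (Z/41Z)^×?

40

Since 22 ∈ (Z/41Z)^×, its order divides φ(41) = 41 − 1 = 40 = 2^3 · 5.
Divisors of 40: 1, 2, 4, 5, 8, 10, 20, 40.
Test each divisor d:
22^1 ≡ 22 (mod 41)
22^2 ≡ 33 (mod 41)
22^4 ≡ 23 (mod 41)
22^5 ≡ 14 (mod 41)
22^8 ≡ 37 (mod 41)
22^10 ≡ 32 (mod 41)
22^20 ≡ 40 (mod 41)
22^40 ≡ 1 (mod 41) ✓
Hence ord(22) = 40.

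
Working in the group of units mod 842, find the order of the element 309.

The order of 309 must divide φ(842) = φ(2)·φ(421) = 1·420 = 420 = 2^2 · 3 · 5 · 7.
Divisors of 420: 1, 2, 3, 4, 5, 6, 7, 10, 12, 14, 15, 20, 21, 28, 30, 35, 42, 60, 70, 84, 105, 140, 210, 420.
Compute 309^d (mod 842) for the divisors d until we hit 1:
309^1 ≡ 309 (mod 842)
309^2 ≡ 335 (mod 842)
309^3 ≡ 791 (mod 842)
309^4 ≡ 239 (mod 842)
309^5 ≡ 597 (mod 842)
309^6 ≡ 75 (mod 842)
309^7 ≡ 441 (mod 842)
309^10 ≡ 243 (mod 842)
309^12 ≡ 573 (mod 842)
309^14 ≡ 821 (mod 842)
309^15 ≡ 247 (mod 842)
309^20 ≡ 109 (mod 842)
309^21 ≡ 1 (mod 842) ✓
So ord_842(309) = 21.

21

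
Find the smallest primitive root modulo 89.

3

φ(89) = 89 − 1 = 88 = 2^3 · 11.
Test candidates g = 2, 3, … against the prime factors q ∈ {2, 11} of φ(89): g is a generator iff g^(88/q) ≢ 1 for every such q.
g = 2: 2^44 ≡ 1 — hits 1, so not a primitive root.
g = 3: 3^44 ≡ 88; 3^8 ≡ 64 — none is 1, so 3 is a primitive root.
So 3 is the smallest generator of (Z/89Z)^×.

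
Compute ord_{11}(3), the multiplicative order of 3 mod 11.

5

ord(3) | φ(11) = 11 − 1 = 10 = 2 · 5.
Divisors of 10: 1, 2, 5, 10.
Check 3^d mod 11 for each divisor in increasing order:
3^1 ≡ 3 (mod 11)
3^2 ≡ 9 (mod 11)
3^5 ≡ 1 (mod 11) ✓
So ord_11(3) = 5.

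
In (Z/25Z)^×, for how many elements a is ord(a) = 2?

1

φ(25) = φ(5^2) = 5·(5−1) = 20 = 2^2 · 5.
Since (Z/25Z)^× is cyclic of order 20, the number of elements of order d is φ(d) when d | 20 and 0 otherwise.
2 | 20, and φ(2) = 2 − 1 = 1.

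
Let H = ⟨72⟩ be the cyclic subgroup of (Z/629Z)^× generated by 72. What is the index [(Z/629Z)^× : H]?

Since 72 ∈ (Z/629Z)^×, its order divides φ(629) = φ(17·37) = (17−1)·(37−1) = 16·36 = 576 = 2^6 · 3^2.
Divisors of 576: 1, 2, 3, 4, 6, 8, 9, 12, 16, 18, 24, 32, 36, 48, 64, 72, 96, 144, 192, 288, 576.
Check 72^d mod 629 for each divisor in increasing order:
72^1 ≡ 72 (mod 629)
72^2 ≡ 152 (mod 629)
72^3 ≡ 251 (mod 629)
72^4 ≡ 460 (mod 629)
72^6 ≡ 101 (mod 629)
72^8 ≡ 256 (mod 629)
72^9 ≡ 191 (mod 629)
72^12 ≡ 137 (mod 629)
72^16 ≡ 120 (mod 629)
72^18 ≡ 628 (mod 629)
72^24 ≡ 528 (mod 629)
72^32 ≡ 562 (mod 629)
72^36 ≡ 1 (mod 629) ✓
Thus |⟨72⟩| = ord(72) = 36.
The index is φ(629) / ord(72) = 576 / 36 = 16.

16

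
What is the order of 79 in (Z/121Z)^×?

110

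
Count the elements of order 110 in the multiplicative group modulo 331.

40

φ(331) = 331 − 1 = 330 = 2 · 3 · 5 · 11.
In a cyclic group of order 330, there are φ(d) elements of order d for each divisor d of 330, and zero for non-divisors.
110 = 2 · 5 · 11 divides 330, and φ(110) = 40.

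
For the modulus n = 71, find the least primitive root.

7

φ(71) = 71 − 1 = 70 = 2 · 5 · 7.
Test candidates g = 2, 3, … against the prime factors q ∈ {2, 5, 7} of φ(71): g is a generator iff g^(70/q) ≢ 1 for every such q.
g = 2: 2^35 ≡ 1 — hits 1, so not a primitive root.
g = 3: 3^35 ≡ 1 — hits 1, so not a primitive root.
g = 4: 4^35 ≡ 1 — hits 1, so not a primitive root.
g = 5: 5^35 ≡ 1 — hits 1, so not a primitive root.
g = 6: 6^35 ≡ 1 — hits 1, so not a primitive root.
g = 7: 7^35 ≡ 70; 7^14 ≡ 54; 7^10 ≡ 45 — none is 1, so 7 is a primitive root.
The smallest primitive root modulo 71 is 7.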